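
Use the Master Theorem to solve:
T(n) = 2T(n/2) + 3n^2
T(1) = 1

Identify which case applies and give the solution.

a=2, b=2, f(n)=3n^2. log_2(2) = 1. Since c=2 > 1 and the regularity condition holds (2(n/2)^2 = (2/2^2)n^2 with 2/2^2 < 1), Case 3 applies: T(n) = Θ(f(n)) = O(n^2).

Answer: O(n^2) - Case 3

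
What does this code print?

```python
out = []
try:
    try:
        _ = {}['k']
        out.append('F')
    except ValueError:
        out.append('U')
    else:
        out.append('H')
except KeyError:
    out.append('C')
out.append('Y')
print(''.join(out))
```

Execution trace: 'C' (outer except KeyError) → 'Y' (after the try/except). Output: CY

Answer: CY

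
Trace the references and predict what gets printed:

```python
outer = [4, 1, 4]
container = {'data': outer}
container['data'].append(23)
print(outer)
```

Key concept: dict holds reference to list.
Step by step:
`outer = [4, 1, 4]` → outer = [4, 1, 4]
`container = {'data': outer}` → container = {'data': [4, 1, 4]}
`container['data'].append(23)` → outer = [4, 1, 4, 23]; container = {'data': [4, 1, 4, 23]}
`print(outer)` → prints [4, 1, 4, 23]

Answer: [4, 1, 4, 23]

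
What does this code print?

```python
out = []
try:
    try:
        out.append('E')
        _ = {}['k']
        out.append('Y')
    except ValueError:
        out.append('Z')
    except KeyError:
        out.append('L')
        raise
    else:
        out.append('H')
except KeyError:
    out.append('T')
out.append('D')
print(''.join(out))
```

Execution trace: 'E' (try body) → 'L' (except KeyError) → 'T' (outer except KeyError) → 'D' (after the try/except). Output: ELTD

Answer: ELTD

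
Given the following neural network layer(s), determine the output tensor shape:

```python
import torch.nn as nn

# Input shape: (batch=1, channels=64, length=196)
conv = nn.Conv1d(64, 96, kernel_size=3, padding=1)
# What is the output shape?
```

Input: (1, 64, 196) -> Output: (1, 96, 196)

Answer: (1, 96, 196)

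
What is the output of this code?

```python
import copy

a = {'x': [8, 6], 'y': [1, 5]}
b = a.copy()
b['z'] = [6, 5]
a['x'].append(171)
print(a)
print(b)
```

Key concept: shallow copy of dict with mutable values.
Step by step:
`a = {'x': [8, 6], 'y': [1, 5]}` → a = {'x': [8, 6], 'y': [1, 5]}
`b = a.copy()` → b = {'x': [8, 6], 'y': [1, 5]}
`b['z'] = [6, 5]` → b = {'x': [8, 6], 'y': [1, 5], 'z': [6, 5]}
`a['x'].append(171)` → a = {'x': [8, 6, 171], 'y': [1, 5]}; b = {'x': [8, 6, 171], 'y': [1, 5], 'z': [6, 5]}
`print(a)` → prints {'x': [8, 6, 171], 'y': [1, 5]}
`print(b)` → prints {'x': [8, 6, 171], 'y': [1, 5], 'z': [6, 5]}

Answer:
{'x': [8, 6, 171], 'y': [1, 5]}
{'x': [8, 6, 171], 'y': [1, 5], 'z': [6, 5]}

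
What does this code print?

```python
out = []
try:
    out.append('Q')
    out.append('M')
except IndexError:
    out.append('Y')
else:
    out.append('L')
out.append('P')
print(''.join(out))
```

Execution trace: 'Q' (try body) → 'M' (try body, no exception) → 'L' (else) → 'P' (after the try/except). Output: QMLP

Answer: QMLP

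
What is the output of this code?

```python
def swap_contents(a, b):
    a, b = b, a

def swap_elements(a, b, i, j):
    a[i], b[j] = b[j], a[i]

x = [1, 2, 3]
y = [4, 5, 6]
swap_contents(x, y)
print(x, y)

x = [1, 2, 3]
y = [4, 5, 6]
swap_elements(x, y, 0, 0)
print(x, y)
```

Key concept: parameter rebinding vs mutation.
Step by step:
`x = [1, 2, 3]` → x = [1, 2, 3]
`y = [4, 5, 6]` → y = [4, 5, 6]
`swap_contents(x, y)` → no visible change to tracked variables
`print(x, y)` → prints [1, 2, 3] [4, 5, 6]
`x = [1, 2, 3]` → x = [1, 2, 3]
`y = [4, 5, 6]` → y = [4, 5, 6]
`swap_elements(x, y, 0, 0)` → x = [4, 2, 3]; y = [1, 5, 6]
`print(x, y)` → prints [4, 2, 3] [1, 5, 6]

Answer:
[1, 2, 3] [4, 5, 6]
[4, 2, 3] [1, 5, 6]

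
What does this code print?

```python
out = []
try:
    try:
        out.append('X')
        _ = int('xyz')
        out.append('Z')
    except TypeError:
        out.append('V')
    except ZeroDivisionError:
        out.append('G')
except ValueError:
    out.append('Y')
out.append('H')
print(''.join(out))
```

Execution trace: 'X' (try body) → 'Y' (outer except ValueError) → 'H' (after the try/except). Output: XYH

Answer: XYH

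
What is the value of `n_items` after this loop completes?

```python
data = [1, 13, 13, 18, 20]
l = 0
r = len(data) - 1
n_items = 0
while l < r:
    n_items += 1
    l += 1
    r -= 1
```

Iterations until pointers meet (list length 5)
`n_items` takes the values: 0 → 1 → 2

Answer: 2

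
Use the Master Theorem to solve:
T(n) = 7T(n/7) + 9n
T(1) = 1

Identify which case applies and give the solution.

a=7, b=7, f(n)=9n. log_7(7) = 1. Since c=1 = 1, Case 2 applies: T(n) = Θ(n^log_b(a) · log n) = O(n log n).

Answer: O(n log n) - Case 2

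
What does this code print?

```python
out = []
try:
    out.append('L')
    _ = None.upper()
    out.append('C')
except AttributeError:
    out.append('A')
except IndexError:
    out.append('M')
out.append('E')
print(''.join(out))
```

Execution trace: 'L' (try body) → 'A' (except AttributeError) → 'E' (after the try/except). Output: LAE

Answer: LAE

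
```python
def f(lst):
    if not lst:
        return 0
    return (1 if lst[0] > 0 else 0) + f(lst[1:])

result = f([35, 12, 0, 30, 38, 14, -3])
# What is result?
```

Count of positive elements in [35, 12, 0, 30, 38, 14, -3] = 5

Answer: 5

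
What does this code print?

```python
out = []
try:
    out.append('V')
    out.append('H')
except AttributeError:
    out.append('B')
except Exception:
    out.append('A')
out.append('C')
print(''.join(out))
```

Execution trace: 'V' (try body) → 'H' (try body, no exception) → 'C' (after the try/except). Output: VHC

Answer: VHC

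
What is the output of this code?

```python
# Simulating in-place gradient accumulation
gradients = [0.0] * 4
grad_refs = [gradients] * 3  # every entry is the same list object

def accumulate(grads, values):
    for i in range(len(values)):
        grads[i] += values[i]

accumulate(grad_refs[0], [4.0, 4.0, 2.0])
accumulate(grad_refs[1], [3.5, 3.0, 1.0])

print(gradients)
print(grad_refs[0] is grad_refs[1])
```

Key concept: gradient accumulation aliasing.
Step by step:
`gradients = [0.0] * 4` → gradients = [0.0, 0.0, 0.0, 0.0]
`grad_refs = [gradients] * 3` → grad_refs = [[0.0, 0.0, 0.0, 0.0], [0.0, 0.0, 0.0, 0.0], [0.0, 0.0, 0.0, 0.0]]
`accumulate(grad_refs[0], [4.0, 4.0, 2.0])` → gradients = [4.0, 4.0, 2.0, 0.0]; grad_refs = [[4.0, 4.0, 2.0, 0.0], [4.0, 4.0, 2.0, 0.0], [4.0, 4.0, 2.0, 0.0]]
`accumulate(grad_refs[1], [3.5, 3.0, 1.0])` → gradients = [7.5, 7.0, 3.0, 0.0]; grad_refs = [[7.5, 7.0, 3.0, 0.0], [7.5, 7.0, 3.0, 0.0], [7.5, 7.0, 3.0, 0.0]]
`print(gradients)` → prints [7.5, 7.0, 3.0, 0.0]
`print(grad_refs[0] is grad_refs[1])` → prints True

Answer:
[7.5, 7.0, 3.0, 0.0]
True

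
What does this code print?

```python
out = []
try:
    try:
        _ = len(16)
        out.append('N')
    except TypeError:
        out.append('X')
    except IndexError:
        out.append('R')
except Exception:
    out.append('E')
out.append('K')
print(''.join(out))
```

Execution trace: 'X' (inner except TypeError) → 'K' (after the try/except). Output: XK

Answer: XK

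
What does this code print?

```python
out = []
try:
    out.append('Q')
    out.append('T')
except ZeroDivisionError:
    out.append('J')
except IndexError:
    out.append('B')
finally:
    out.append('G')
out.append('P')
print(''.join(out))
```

Execution trace: 'Q' (try body) → 'T' (try body, no exception) → 'G' (finally) → 'P' (after the try/except). Output: QTGP

Answer: QTGP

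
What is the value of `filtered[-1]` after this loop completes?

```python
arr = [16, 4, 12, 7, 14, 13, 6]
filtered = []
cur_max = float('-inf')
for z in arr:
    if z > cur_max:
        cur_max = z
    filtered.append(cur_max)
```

Running max ends at 16
`filtered` takes the values: [] → [16] → [16, 16] → [16, 16, 16] → [16, 16, 16, 16] → [16, 16, 16, 16, 16] → [16, 16, 16, 16, 16, 16] → [16, 16, 16, 16, 16, 16, 16]
So `filtered[-1]` = 16

Answer: 16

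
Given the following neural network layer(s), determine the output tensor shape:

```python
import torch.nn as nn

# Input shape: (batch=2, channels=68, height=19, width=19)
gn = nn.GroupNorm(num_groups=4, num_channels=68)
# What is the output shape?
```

Input: (2, 68, 19, 19) -> Output: (2, 68, 19, 19)

Answer: (2, 68, 19, 19)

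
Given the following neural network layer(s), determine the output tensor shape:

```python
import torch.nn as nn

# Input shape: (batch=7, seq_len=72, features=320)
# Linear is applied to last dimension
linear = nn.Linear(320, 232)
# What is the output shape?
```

Input: (7, 72, 320) -> Output: (7, 72, 232)

Answer: (7, 72, 232)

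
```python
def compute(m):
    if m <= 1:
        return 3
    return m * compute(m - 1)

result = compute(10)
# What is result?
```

compute(10) = 10 * 9 * 8 * 7 * 6 * 5 * 4 * 3 * 2 * 3 = 10886400

Answer: 10886400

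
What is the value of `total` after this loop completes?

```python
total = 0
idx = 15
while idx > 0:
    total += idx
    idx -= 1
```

Sum 15 down to 1
`total` takes the values: 0 → 15 → 29 → 42 → 54 → 65 → 75 → 84 → 92 → 99 → 105 → 110 → 114 → 117 → 119 → 120

Answer: 120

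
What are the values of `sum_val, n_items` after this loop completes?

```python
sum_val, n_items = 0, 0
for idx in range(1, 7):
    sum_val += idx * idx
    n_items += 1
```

Sum of squares and count
`sum_val, n_items` takes the values: (0, 0) → (1, 0) → (1, 1) → (5, 1) → (5, 2) → (14, 2) → (14, 3) → (30, 3) → (30, 4) → (55, 4) → (55, 5) → (91, 5) → (91, 6)

Answer: 91, 6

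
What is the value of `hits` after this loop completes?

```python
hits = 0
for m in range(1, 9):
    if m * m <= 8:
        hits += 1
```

Count numbers where m² ≤ 8
`hits` takes the values: 0 → 1 → 2

Answer: 2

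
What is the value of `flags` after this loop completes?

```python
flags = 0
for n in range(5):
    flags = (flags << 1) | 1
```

Build 5 consecutive 1-bits: 0b11111
`flags` takes the values: 0 → 1 → 3 → 7 → 15 → 31

Answer: 31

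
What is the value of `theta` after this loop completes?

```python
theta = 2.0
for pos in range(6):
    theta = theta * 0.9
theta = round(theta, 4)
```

Exponential decay: 2.0 * 0.9^6
`theta` takes the values: 2.0 → 1.8 → 1.62 → 1.458 → 1.3122 → 1.18098 → 1.062882 → 1.0629

Answer: 1.0629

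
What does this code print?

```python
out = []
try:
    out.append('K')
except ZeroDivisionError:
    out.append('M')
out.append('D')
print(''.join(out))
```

Execution trace: 'K' (try body, no exception) → 'D' (after the try/except). Output: KD

Answer: KD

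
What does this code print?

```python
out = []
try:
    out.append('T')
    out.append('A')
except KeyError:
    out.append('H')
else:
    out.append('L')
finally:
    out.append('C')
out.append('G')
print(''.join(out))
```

Execution trace: 'T' (try body) → 'A' (try body, no exception) → 'L' (else) → 'C' (finally) → 'G' (after the try/except). Output: TALCG

Answer: TALCG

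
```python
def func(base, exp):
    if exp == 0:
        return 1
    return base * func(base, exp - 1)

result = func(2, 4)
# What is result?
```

func(2, 4) = 2 * 2 * 2 * 2 = 16

Answer: 16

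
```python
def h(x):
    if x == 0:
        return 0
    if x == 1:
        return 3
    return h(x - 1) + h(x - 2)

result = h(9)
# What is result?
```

Build up from base cases: h(0)=0, h(1)=3, h(2)=3, h(3)=6, h(4)=9, h(5)=15, h(6)=24, ..., h(9)=102

Answer: 102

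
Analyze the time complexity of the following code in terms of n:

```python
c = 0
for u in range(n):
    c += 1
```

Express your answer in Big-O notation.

Each loop level contributes: n. Multiplying the contributions gives O(n).

Answer: O(n)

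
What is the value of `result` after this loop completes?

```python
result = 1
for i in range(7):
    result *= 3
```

3^7 = 2187
`result` takes the values: 1 → 3 → 9 → 27 → 81 → 243 → 729 → 2187

Answer: 2187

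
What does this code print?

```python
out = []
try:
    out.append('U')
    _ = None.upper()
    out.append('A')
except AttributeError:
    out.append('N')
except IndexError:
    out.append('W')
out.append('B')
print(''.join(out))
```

Execution trace: 'U' (try body) → 'N' (except AttributeError) → 'B' (after the try/except). Output: UNB

Answer: UNB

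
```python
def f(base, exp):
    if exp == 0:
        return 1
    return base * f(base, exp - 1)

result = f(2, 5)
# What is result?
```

f(2, 5) = 2 * 2 * 2 * 2 * 2 = 32

Answer: 32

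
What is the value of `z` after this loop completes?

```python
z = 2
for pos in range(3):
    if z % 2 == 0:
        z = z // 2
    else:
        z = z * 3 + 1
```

Collatz-style transformation from 2
`z` takes the values: 2 → 1 → 4 → 2

Answer: 2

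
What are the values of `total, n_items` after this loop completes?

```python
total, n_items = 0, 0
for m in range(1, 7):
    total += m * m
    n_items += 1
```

Sum of squares and count
`total, n_items` takes the values: (0, 0) → (1, 0) → (1, 1) → (5, 1) → (5, 2) → (14, 2) → (14, 3) → (30, 3) → (30, 4) → (55, 4) → (55, 5) → (91, 5) → (91, 6)

Answer: 91, 6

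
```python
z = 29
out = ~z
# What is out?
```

Trace:
`z = 29` → z = 29
`out = ~z` → out = -30
So out = -30

Answer: -30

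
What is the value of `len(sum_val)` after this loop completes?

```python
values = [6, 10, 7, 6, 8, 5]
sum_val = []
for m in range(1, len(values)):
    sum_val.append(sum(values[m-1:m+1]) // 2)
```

Number of 2-element averages
`sum_val` takes the values: [] → [8] → [8, 8] → [8, 8, 6] → [8, 8, 6, 7] → [8, 8, 6, 7, 6]
So `len(sum_val)` = 5

Answer: 5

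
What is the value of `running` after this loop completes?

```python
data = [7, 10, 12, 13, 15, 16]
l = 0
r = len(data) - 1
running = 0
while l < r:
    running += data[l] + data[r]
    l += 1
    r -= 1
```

Sum of pairs from ends
`running` takes the values: 0 → 23 → 48 → 73

Answer: 73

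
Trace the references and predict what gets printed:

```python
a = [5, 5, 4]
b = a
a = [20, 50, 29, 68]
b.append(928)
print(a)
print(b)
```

Key concept: rebinding vs mutation: a is rebound to a new list, b still points at the original.
Step by step:
`a = [5, 5, 4]` → a = [5, 5, 4]
`b = a` → b = [5, 5, 4] (same object as a)
`a = [20, 50, 29, 68]` → a = [20, 50, 29, 68]
`b.append(928)` → b = [5, 5, 4, 928]
`print(a)` → prints [20, 50, 29, 68]
`print(b)` → prints [5, 5, 4, 928]

Answer:
[20, 50, 29, 68]
[5, 5, 4, 928]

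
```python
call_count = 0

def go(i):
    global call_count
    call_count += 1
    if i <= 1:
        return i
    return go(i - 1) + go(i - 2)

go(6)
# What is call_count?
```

Calls(i) = 1 + Calls(i-1) + Calls(i-2); Calls(0)=Calls(1)=1. For i=6 this gives 25.

Answer: 25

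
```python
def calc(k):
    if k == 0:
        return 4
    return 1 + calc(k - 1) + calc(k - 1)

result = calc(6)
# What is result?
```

calc(k) = 1 + 2·calc(k-1), calc(0)=4. Closed form: (4+1)·2^6 - 1 = 319.

Answer: 319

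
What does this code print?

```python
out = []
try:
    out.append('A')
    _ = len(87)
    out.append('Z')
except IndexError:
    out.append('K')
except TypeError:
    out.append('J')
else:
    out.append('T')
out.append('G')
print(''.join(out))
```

Execution trace: 'A' (try body) → 'J' (except TypeError) → 'G' (after the try/except). Output: AJG

Answer: AJG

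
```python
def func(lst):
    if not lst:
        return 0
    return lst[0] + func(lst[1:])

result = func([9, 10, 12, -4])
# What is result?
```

9 + 10 + 12 + (-4) + 0 = 27

Answer: 27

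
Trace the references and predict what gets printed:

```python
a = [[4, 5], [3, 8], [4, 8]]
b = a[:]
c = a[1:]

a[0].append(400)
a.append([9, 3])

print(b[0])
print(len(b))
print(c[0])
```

Key concept: slice with nested mutation.
Step by step:
`a = [[4, 5], [3, 8], [4, 8]]` → a = [[4, 5], [3, 8], [4, 8]]
`b = a[:]` → b = [[4, 5], [3, 8], [4, 8]]
`c = a[1:]` → c = [[3, 8], [4, 8]]
`a[0].append(400)` → a = [[4, 5, 400], [3, 8], [4, 8]]; b = [[4, 5, 400], [3, 8], [4, 8]]
`a.append([9, 3])` → a = [[4, 5, 400], [3, 8], [4, 8], [9, 3]]
`print(b[0])` → prints [4, 5, 400]
`print(len(b))` → prints 3
`print(c[0])` → prints [3, 8]

Answer:
[4, 5, 400]
3
[3, 8]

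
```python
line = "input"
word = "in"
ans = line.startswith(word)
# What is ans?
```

Trace:
`line = "input"` → line = 'input'
`word = "in"` → word = 'in'
`ans = line.startswith(word)` → ans = True
So ans = True

Answer: True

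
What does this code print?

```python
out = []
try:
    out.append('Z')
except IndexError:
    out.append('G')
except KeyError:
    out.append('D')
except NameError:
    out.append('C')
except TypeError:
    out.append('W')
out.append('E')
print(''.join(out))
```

Execution trace: 'Z' (try body, no exception) → 'E' (after the try/except). Output: ZE

Answer: ZE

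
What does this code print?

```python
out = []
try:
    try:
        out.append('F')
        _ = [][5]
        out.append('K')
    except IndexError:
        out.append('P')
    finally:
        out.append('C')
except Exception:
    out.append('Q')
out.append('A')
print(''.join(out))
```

Execution trace: 'F' (inner try body) → 'P' (inner except IndexError) → 'C' (inner finally) → 'A' (after the try/except). Output: FPCA

Answer: FPCA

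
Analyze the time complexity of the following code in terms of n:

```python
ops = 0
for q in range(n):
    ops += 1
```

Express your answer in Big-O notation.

Each loop level contributes: n. Multiplying the contributions gives O(n).

Answer: O(n)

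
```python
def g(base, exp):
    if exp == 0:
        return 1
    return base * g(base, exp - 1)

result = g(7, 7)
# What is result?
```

g(7, 7) = 7 * 7 * 7 * 7 * 7 * 7 * 7 = 823543

Answer: 823543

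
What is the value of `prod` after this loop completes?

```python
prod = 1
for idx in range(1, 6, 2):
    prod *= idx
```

Product of 1, 3, 5, ... up to 5
`prod` takes the values: 1 → 3 → 15

Answer: 15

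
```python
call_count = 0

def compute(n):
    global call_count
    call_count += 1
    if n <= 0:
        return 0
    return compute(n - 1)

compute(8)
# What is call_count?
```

Linear recursion stepping by 1: 9 calls from n=8 down to ≤0.

Answer: 9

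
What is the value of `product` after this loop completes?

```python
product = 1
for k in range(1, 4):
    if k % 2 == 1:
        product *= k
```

Product of odd numbers 1 to 3
`product` takes the values: 1 → 3

Answer: 3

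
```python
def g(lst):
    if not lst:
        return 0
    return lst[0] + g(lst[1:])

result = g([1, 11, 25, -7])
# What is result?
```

1 + 11 + 25 + (-7) + 0 = 30

Answer: 30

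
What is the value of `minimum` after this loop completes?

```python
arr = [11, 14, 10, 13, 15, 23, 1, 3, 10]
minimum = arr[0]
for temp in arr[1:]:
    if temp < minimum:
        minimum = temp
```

Minimum of [11, 14, 10, 13, 15, 23, 1, 3, 10]
`minimum` takes the values: 11 → 10 → 1

Answer: 1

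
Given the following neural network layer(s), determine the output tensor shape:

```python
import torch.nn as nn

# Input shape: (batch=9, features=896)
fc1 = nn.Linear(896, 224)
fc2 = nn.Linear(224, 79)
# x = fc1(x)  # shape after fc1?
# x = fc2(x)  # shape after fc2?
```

Input: (9, 896) -> after fc1: (9, 224) -> Output: (9, 79)

Answer: (9, 79)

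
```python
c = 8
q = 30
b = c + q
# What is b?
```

Trace:
`c = 8` → c = 8
`q = 30` → q = 30
`b = c + q` → b = 38
So b = 38

Answer: 38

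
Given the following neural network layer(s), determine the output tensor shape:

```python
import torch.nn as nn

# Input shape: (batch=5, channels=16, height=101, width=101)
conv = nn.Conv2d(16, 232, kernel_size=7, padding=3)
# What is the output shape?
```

Input: (5, 16, 101, 101) -> Output: (5, 232, 101, 101)

Answer: (5, 232, 101, 101)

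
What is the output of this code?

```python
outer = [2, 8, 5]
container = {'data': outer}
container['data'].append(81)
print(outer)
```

Key concept: dict holds reference to list.
Step by step:
`outer = [2, 8, 5]` → outer = [2, 8, 5]
`container = {'data': outer}` → container = {'data': [2, 8, 5]}
`container['data'].append(81)` → outer = [2, 8, 5, 81]; container = {'data': [2, 8, 5, 81]}
`print(outer)` → prints [2, 8, 5, 81]

Answer: [2, 8, 5, 81]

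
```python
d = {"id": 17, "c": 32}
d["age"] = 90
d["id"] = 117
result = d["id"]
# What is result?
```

Trace:
`d = {"id": 17, "c": 32}` → d = {'id': 17, 'c': 32}
`d["age"] = 90` → d = {'id': 17, 'c': 32, 'age': 90}
`d["id"] = 117` → d = {'id': 117, 'c': 32, 'age': 90}
`result = d["id"]` → result = 117
So result = 117

Answer: 117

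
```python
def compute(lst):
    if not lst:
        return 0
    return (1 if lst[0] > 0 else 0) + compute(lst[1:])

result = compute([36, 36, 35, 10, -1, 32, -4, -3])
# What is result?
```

Count of positive elements in [36, 36, 35, 10, -1, 32, -4, -3] = 5

Answer: 5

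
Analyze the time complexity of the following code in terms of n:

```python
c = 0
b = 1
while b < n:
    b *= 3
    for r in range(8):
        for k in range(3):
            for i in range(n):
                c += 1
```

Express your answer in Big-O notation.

Each loop level contributes: log n × 1 × 1 × n. Multiplying the contributions gives O(n log n).

Answer: O(n log n)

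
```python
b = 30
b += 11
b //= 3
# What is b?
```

Trace:
`b = 30` → b = 30
`b += 11` → b = 41
`b //= 3` → b = 13
So b = 13

Answer: 13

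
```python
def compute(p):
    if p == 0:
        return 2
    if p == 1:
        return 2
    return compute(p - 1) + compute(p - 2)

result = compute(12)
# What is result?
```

Build up from base cases: compute(0)=2, compute(1)=2, compute(2)=4, compute(3)=6, compute(4)=10, compute(5)=16, compute(6)=26, ..., compute(12)=466

Answer: 466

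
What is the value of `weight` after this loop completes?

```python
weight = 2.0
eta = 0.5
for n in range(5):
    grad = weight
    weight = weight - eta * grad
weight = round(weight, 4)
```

Gradient descent: w = 2.0 * (1 - 0.5)^5
`weight` takes the values: 2.0 → 1.0 → 0.5 → 0.25 → 0.125 → 0.0625

Answer: 0.0625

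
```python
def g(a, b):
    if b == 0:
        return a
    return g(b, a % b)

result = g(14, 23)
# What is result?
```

g(14, 23) -> g(23, 14) -> g(14, 9) -> g(9, 5) -> g(5, 4) -> g(4, 1) -> g(1, 0) -> 1

Answer: 1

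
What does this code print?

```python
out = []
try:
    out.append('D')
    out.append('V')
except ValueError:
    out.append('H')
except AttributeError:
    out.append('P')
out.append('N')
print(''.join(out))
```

Execution trace: 'D' (try body) → 'V' (try body, no exception) → 'N' (after the try/except). Output: DVN

Answer: DVN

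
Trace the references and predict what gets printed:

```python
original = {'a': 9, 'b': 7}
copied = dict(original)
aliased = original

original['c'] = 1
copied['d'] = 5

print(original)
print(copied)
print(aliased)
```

Key concept: dict() creates copy, assignment creates alias.
Step by step:
`original = {'a': 9, 'b': 7}` → original = {'a': 9, 'b': 7}
`copied = dict(original)` → copied = {'a': 9, 'b': 7}
`aliased = original` → aliased = {'a': 9, 'b': 7} (same object as original)
`original['c'] = 1` → original = {'a': 9, 'b': 7, 'c': 1} (same object as aliased); aliased = {'a': 9, 'b': 7, 'c': 1} (same object as original)
`copied['d'] = 5` → copied = {'a': 9, 'b': 7, 'd': 5}
`print(original)` → prints {'a': 9, 'b': 7, 'c': 1}
`print(copied)` → prints {'a': 9, 'b': 7, 'd': 5}
`print(aliased)` → prints {'a': 9, 'b': 7, 'c': 1}

Answer:
{'a': 9, 'b': 7, 'c': 1}
{'a': 9, 'b': 7, 'd': 5}
{'a': 9, 'b': 7, 'c': 1}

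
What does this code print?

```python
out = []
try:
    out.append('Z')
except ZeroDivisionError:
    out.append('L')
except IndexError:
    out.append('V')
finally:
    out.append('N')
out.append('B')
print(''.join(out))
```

Execution trace: 'Z' (try body, no exception) → 'N' (finally) → 'B' (after the try/except). Output: ZNB

Answer: ZNB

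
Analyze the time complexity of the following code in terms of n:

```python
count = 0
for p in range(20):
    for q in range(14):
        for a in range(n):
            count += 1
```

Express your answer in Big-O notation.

Each loop level contributes: 1 × 1 × n. Multiplying the contributions gives O(n).

Answer: O(n)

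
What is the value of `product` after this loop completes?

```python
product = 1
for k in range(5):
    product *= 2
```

2^5 = 32
`product` takes the values: 1 → 2 → 4 → 8 → 16 → 32

Answer: 32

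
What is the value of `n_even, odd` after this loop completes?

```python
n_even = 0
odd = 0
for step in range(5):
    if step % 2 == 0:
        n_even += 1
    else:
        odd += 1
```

Count evens and odds in range(5)
`n_even, odd` takes the values: (0, 0) → (1, 0) → (1, 1) → (2, 1) → (2, 2) → (3, 2)

Answer: 3, 2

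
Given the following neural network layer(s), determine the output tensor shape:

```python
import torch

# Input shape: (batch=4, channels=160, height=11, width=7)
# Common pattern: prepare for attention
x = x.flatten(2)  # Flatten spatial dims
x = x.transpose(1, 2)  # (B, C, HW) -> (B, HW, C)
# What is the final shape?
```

Input: (4, 160, 11, 7) -> after flatten(2): (4, 160, 77) -> Output: (4, 77, 160)

Answer: (4, 77, 160)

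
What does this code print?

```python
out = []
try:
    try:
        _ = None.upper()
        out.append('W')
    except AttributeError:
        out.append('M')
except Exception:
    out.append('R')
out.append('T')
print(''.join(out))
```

Execution trace: 'M' (inner except AttributeError) → 'T' (after the try/except). Output: MT

Answer: MT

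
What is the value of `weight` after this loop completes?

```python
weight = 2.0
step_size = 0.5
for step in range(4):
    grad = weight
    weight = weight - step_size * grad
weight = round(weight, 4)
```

Gradient descent: w = 2.0 * (1 - 0.5)^4
`weight` takes the values: 2.0 → 1.0 → 0.5 → 0.25 → 0.125

Answer: 0.125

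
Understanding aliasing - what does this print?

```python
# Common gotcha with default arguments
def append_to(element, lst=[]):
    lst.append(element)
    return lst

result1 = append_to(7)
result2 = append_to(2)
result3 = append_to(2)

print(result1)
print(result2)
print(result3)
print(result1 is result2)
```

Key concept: mutable default argument gotcha.
Step by step:
`result1 = append_to(7)` → result1 = [7]
`result2 = append_to(2)` → result1 = [7, 2] (same object as result2); result2 = [7, 2] (same object as result1)
`result3 = append_to(2)` → result1 = [7, 2, 2] (same object as result2, result3); result2 = [7, 2, 2] (same object as result1, result3); result3 = [7, 2, 2] (same object as result1, result2)
`print(result1)` → prints [7, 2, 2]
`print(result2)` → prints [7, 2, 2]
`print(result3)` → prints [7, 2, 2]
`print(result1 is result2)` → prints True

Answer:
[7, 2, 2]
[7, 2, 2]
[7, 2, 2]
True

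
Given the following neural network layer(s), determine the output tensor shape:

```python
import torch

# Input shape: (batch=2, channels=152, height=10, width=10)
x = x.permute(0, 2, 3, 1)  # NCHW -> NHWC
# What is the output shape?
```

Input: (2, 152, 10, 10) -> Output: (2, 10, 10, 152)

Answer: (2, 10, 10, 152)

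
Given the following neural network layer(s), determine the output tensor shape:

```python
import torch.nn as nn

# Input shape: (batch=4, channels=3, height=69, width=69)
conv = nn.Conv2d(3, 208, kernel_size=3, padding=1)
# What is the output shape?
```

Input: (4, 3, 69, 69) -> Output: (4, 208, 69, 69)

Answer: (4, 208, 69, 69)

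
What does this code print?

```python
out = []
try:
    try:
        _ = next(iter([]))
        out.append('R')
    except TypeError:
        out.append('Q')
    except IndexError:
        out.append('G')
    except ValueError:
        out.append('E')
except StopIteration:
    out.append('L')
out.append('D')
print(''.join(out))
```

Execution trace: 'L' (outer except StopIteration) → 'D' (after the try/except). Output: LD

Answer: LD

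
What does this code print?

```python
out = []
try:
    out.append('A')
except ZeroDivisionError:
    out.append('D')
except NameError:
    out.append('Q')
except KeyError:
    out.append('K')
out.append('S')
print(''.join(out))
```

Execution trace: 'A' (try body, no exception) → 'S' (after the try/except). Output: AS

Answer: AS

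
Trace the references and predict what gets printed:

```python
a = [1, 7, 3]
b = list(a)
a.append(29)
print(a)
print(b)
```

Key concept: list() constructor creates copy.
Step by step:
`a = [1, 7, 3]` → a = [1, 7, 3]
`b = list(a)` → b = [1, 7, 3]
`a.append(29)` → a = [1, 7, 3, 29]
`print(a)` → prints [1, 7, 3, 29]
`print(b)` → prints [1, 7, 3]

Answer:
[1, 7, 3, 29]
[1, 7, 3]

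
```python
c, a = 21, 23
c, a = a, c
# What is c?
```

Trace:
`c, a = 21, 23` → c = 21; a = 23
`c, a = a, c` → c = 23; a = 21
So c = 23

Answer: 23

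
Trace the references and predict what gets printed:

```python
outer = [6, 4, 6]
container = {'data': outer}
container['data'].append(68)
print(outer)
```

Key concept: dict holds reference to list.
Step by step:
`outer = [6, 4, 6]` → outer = [6, 4, 6]
`container = {'data': outer}` → container = {'data': [6, 4, 6]}
`container['data'].append(68)` → outer = [6, 4, 6, 68]; container = {'data': [6, 4, 6, 68]}
`print(outer)` → prints [6, 4, 6, 68]

Answer: [6, 4, 6, 68]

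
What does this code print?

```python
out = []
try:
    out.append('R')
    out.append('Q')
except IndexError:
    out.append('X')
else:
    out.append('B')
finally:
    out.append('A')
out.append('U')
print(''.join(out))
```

Execution trace: 'R' (try body) → 'Q' (try body, no exception) → 'B' (else) → 'A' (finally) → 'U' (after the try/except). Output: RQBAU

Answer: RQBAU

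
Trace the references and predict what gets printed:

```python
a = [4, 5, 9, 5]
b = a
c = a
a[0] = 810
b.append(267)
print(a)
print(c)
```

Key concept: multiple aliases.
Step by step:
`a = [4, 5, 9, 5]` → a = [4, 5, 9, 5]
`b = a` → b = [4, 5, 9, 5] (same object as a)
`c = a` → c = [4, 5, 9, 5] (same object as a, b)
`a[0] = 810` → a = [810, 5, 9, 5] (same object as b, c); b = [810, 5, 9, 5] (same object as a, c); c = [810, 5, 9, 5] (same object as a, b)
`b.append(267)` → a = [810, 5, 9, 5, 267] (same object as b, c); b = [810, 5, 9, 5, 267] (same object as a, c); c = [810, 5, 9, 5, 267] (same object as a, b)
`print(a)` → prints [810, 5, 9, 5, 267]
`print(c)` → prints [810, 5, 9, 5, 267]

Answer:
[810, 5, 9, 5, 267]
[810, 5, 9, 5, 267]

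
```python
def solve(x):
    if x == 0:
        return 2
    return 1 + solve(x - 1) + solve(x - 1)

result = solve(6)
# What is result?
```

solve(x) = 1 + 2·solve(x-1), solve(0)=2. Closed form: (2+1)·2^6 - 1 = 191.

Answer: 191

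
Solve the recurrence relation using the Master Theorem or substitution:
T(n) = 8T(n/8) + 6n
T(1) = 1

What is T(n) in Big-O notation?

By Master Theorem: a=8, b=8, f(n)=6n. Since log_8(8) = 1 and f(n) = Θ(n^1), Case 2 applies. T(n) = O(n log n).

Answer: O(n log n)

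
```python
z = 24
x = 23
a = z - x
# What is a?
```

Trace:
`z = 24` → z = 24
`x = 23` → x = 23
`a = z - x` → a = 1
So a = 1

Answer: 1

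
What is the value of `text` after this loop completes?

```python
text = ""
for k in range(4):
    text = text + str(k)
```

Concatenate digits 0 to 3
`text` takes the values: "" → "0" → "01" → "012" → "0123"

Answer: "0123"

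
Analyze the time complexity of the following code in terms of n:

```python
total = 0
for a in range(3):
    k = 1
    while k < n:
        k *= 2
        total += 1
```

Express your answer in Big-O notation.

Each loop level contributes: 1 × log n. Multiplying the contributions gives O(log n).

Answer: O(log n)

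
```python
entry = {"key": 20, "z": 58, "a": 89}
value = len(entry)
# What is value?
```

Trace:
`entry = {"key": 20, "z": 58, "a": 89}` → entry = {'key': 20, 'z': 58, 'a': 89}
`value = len(entry)` → value = 3
So value = 3

Answer: 3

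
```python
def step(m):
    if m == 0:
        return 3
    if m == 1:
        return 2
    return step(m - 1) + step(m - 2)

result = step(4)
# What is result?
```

Build up from base cases: step(0)=3, step(1)=2, step(2)=5, step(3)=7, step(4)=12

Answer: 12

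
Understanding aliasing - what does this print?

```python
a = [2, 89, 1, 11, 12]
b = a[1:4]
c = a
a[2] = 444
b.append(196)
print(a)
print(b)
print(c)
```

Key concept: slice vs alias.
Step by step:
`a = [2, 89, 1, 11, 12]` → a = [2, 89, 1, 11, 12]
`b = a[1:4]` → b = [89, 1, 11]
`c = a` → c = [2, 89, 1, 11, 12] (same object as a)
`a[2] = 444` → a = [2, 89, 444, 11, 12] (same object as c); c = [2, 89, 444, 11, 12] (same object as a)
`b.append(196)` → b = [89, 1, 11, 196]
`print(a)` → prints [2, 89, 444, 11, 12]
`print(b)` → prints [89, 1, 11, 196]
`print(c)` → prints [2, 89, 444, 11, 12]

Answer:
[2, 89, 444, 11, 12]
[89, 1, 11, 196]
[2, 89, 444, 11, 12]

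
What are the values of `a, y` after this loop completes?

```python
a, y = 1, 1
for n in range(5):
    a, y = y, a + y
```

Fibonacci: after 5 iterations
`a, y` takes the values: (1, 1) → (1, 2) → (2, 3) → (3, 5) → (5, 8) → (8, 13)

Answer: 8, 13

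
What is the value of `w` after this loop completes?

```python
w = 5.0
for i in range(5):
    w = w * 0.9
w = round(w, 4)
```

Exponential decay: 5.0 * 0.9^5
`w` takes the values: 5.0 → 4.5 → 4.05 → 3.645 → 3.2805 → 2.95245 → 2.9525

Answer: 2.9525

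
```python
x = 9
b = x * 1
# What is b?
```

Trace:
`x = 9` → x = 9
`b = x * 1` → b = 9
So b = 9

Answer: 9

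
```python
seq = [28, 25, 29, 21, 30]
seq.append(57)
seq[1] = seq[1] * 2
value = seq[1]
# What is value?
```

Trace:
`seq = [28, 25, 29, 21, 30]` → seq = [28, 25, 29, 21, 30]
`seq.append(57)` → seq = [28, 25, 29, 21, 30, 57]
`seq[1] = seq[1] * 2` → seq = [28, 50, 29, 21, 30, 57]
`value = seq[1]` → value = 50
So value = 50

Answer: 50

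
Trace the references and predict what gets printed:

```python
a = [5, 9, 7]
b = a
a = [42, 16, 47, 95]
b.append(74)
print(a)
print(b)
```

Key concept: rebinding vs mutation: a is rebound to a new list, b still points at the original.
Step by step:
`a = [5, 9, 7]` → a = [5, 9, 7]
`b = a` → b = [5, 9, 7] (same object as a)
`a = [42, 16, 47, 95]` → a = [42, 16, 47, 95]
`b.append(74)` → b = [5, 9, 7, 74]
`print(a)` → prints [42, 16, 47, 95]
`print(b)` → prints [5, 9, 7, 74]

Answer:
[42, 16, 47, 95]
[5, 9, 7, 74]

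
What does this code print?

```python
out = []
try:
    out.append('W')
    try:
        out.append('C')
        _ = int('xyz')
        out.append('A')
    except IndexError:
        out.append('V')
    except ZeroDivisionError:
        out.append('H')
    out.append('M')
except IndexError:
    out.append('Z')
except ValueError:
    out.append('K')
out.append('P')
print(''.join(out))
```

Execution trace: 'W' (try body) → 'C' (inner try body) → 'K' (except ValueError) → 'P' (after the try/except). Output: WCKP

Answer: WCKP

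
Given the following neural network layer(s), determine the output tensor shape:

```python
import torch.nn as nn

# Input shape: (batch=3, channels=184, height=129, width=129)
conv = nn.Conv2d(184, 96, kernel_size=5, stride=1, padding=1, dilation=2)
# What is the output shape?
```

Input: (3, 184, 129, 129) -> Output: (3, 96, 123, 123)

Answer: (3, 96, 123, 123)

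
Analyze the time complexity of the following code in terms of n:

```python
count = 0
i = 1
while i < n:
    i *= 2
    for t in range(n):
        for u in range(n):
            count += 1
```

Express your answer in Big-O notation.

Each loop level contributes: log n × n × n. Multiplying the contributions gives O(n^2 log n).

Answer: O(n^2 log n)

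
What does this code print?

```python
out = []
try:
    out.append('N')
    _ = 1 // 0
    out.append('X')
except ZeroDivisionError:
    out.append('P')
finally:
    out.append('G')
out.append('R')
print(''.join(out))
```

Execution trace: 'N' (try body) → 'P' (except ZeroDivisionError) → 'G' (finally) → 'R' (after the try/except). Output: NPGR

Answer: NPGR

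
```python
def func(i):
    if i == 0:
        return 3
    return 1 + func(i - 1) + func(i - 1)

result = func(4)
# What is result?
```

func(i) = 1 + 2·func(i-1), func(0)=3. Closed form: (3+1)·2^4 - 1 = 63.

Answer: 63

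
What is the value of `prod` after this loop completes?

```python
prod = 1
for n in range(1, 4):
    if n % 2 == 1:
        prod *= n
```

Product of odd numbers 1 to 3
`prod` takes the values: 1 → 3

Answer: 3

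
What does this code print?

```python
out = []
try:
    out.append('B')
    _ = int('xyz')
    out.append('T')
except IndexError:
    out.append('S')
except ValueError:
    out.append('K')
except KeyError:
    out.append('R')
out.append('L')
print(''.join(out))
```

Execution trace: 'B' (try body) → 'K' (except ValueError) → 'L' (after the try/except). Output: BKL

Answer: BKL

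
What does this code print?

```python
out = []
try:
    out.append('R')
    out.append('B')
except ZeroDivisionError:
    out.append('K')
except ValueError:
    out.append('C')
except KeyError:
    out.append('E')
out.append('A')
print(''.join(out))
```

Execution trace: 'R' (try body) → 'B' (try body, no exception) → 'A' (after the try/except). Output: RBA

Answer: RBA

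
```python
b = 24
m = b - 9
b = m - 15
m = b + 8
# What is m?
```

Trace:
`b = 24` → b = 24
`m = b - 9` → m = 15
`b = m - 15` → b = 0
`m = b + 8` → m = 8
So m = 8

Answer: 8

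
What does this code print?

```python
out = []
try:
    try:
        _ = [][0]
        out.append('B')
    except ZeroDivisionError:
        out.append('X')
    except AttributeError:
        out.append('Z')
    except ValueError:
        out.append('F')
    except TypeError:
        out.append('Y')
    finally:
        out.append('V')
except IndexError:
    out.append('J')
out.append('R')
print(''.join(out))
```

Execution trace: 'V' (finally) → 'J' (outer except IndexError) → 'R' (after the try/except). Output: VJR

Answer: VJR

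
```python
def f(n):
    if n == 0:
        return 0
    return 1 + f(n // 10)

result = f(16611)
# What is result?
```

Count of digits of 16611: 5

Answer: 5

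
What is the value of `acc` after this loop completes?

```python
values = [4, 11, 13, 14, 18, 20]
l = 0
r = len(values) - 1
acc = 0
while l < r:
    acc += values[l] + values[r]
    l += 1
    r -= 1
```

Sum of pairs from ends
`acc` takes the values: 0 → 24 → 53 → 80

Answer: 80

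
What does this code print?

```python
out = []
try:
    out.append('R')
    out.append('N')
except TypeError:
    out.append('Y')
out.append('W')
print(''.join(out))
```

Execution trace: 'R' (try body) → 'N' (try body, no exception) → 'W' (after the try/except). Output: RNW

Answer: RNW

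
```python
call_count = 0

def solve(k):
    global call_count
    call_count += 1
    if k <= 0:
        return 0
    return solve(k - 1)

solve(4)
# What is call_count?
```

Linear recursion stepping by 1: 5 calls from k=4 down to ≤0.

Answer: 5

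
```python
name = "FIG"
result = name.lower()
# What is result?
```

Trace:
`name = "FIG"` → name = 'FIG'
`result = name.lower()` → result = 'fig'
So result = 'fig'

Answer: 'fig'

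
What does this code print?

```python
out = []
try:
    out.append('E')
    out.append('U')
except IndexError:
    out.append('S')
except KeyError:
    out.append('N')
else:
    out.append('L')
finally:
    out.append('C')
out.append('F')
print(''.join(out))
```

Execution trace: 'E' (try body) → 'U' (try body, no exception) → 'L' (else) → 'C' (finally) → 'F' (after the try/except). Output: EULCF

Answer: EULCF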